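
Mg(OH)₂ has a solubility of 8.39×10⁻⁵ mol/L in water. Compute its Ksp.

Mg(OH)₂(s) ⇌ Mg²⁺(aq) + 2 OH⁻(aq)
With molar solubility s: [Mg²⁺] = s, [OH⁻] = 2s.
Ksp = [Mg²⁺][OH⁻]^2 = s · (2s)^2 = 4s^3
Ksp = 4 × (8.39×10⁻⁵)^3 = 2.36×10⁻¹²

Ksp = 2.36×10⁻¹²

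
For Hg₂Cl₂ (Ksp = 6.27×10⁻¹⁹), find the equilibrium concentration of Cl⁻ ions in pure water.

1.08×10⁻⁶ M

Hg₂Cl₂(s) ⇌ Hg₂²⁺(aq) + 2 Cl⁻(aq)
If s mol/L of Hg₂Cl₂ dissolves, [Hg₂²⁺] = s and [Cl⁻] = 2s.
Ksp = [Hg₂²⁺][Cl⁻]^2 = s · (2s)^2 = 4s^3 = 6.27×10⁻¹⁹
s = 5.39×10⁻⁷ mol L⁻¹
[Cl⁻] = 2s = 1.08×10⁻⁶ mol L⁻¹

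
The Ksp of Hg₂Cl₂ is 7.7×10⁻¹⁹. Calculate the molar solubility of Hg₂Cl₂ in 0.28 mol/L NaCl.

Hg₂Cl₂(s) ⇌ Hg₂²⁺(aq) + 2 Cl⁻(aq)
With Cl⁻ already at 0.28 mol/L and s small, take [Cl⁻] ≈ 0.28 mol/L and [Hg₂²⁺] = s.
Ksp = [Hg₂²⁺][Cl⁻]^2 = s(0.28)^2
s = 7.7×10⁻¹⁹ / (0.28)^2 = 9.8×10⁻¹⁸
s = 9.8×10⁻¹⁸ mol/L

9.8×10⁻¹⁸ M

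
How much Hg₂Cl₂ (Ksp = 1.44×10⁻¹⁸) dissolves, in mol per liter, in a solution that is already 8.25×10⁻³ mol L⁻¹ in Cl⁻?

2.12×10⁻¹⁴ M

Hg₂Cl₂(s) ⇌ Hg₂²⁺(aq) + 2 Cl⁻(aq)
Let s be the solubility of Hg₂Cl₂ here. The common ion gives [Cl⁻] ≈ 8.25×10⁻³ mol L⁻¹, and [Hg₂²⁺] = s.
Ksp = [Hg₂²⁺][Cl⁻]^2 = s(8.25×10⁻³)^2
s = 1.44×10⁻¹⁸ / (8.25×10⁻³)^2 = 2.12×10⁻¹⁴
s = 2.12×10⁻¹⁴ mol L⁻¹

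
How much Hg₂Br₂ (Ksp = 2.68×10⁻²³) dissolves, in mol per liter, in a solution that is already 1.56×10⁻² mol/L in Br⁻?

Hg₂Br₂(s) ⇌ Hg₂²⁺(aq) + 2 Br⁻(aq)
The solution already contains Br⁻ at 1.56×10⁻² mol/L. Let s be the molar solubility of Hg₂Br₂.
[Br⁻] ≈ 1.56×10⁻² mol/L (common ion dominates); [Hg₂²⁺] = s.
Ksp = [Hg₂²⁺][Br⁻]^2 = s(1.56×10⁻²)^2
s = 2.68×10⁻²³ / (1.56×10⁻²)^2 = 1.10×10⁻¹⁹
s = 1.10×10⁻¹⁹ mol/L

1.10×10⁻¹⁹ M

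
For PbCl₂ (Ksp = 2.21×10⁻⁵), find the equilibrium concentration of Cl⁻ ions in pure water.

3.54×10⁻² M

PbCl₂(s) ⇌ Pb²⁺(aq) + 2 Cl⁻(aq)
With molar solubility s: [Pb²⁺] = s, [Cl⁻] = 2s.
Ksp = [Pb²⁺][Cl⁻]^2 = s · (2s)^2 = 4s^3 = 2.21×10⁻⁵
s = 1.77×10⁻² mol/L
[Cl⁻] = 2s = 3.54×10⁻² mol/L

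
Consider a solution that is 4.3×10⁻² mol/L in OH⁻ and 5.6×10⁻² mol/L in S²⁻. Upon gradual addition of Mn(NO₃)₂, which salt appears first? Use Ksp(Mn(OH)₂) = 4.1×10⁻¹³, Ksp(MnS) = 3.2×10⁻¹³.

The threshold for precipitation is Q = Ksp.
For Mn(OH)₂: [Mn²⁺] = (Ksp/[OH⁻]^2) = 2.2×10⁻¹⁰ mol/L
For MnS: [Mn²⁺] = (Ksp/[S²⁻]) = 5.7×10⁻¹² mol/L
MnS requires the lower [Mn²⁺], so it precipitates first.

MnS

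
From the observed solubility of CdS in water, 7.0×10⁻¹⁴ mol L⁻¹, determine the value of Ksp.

Ksp = 4.9×10⁻²⁷

CdS(s) ⇌ Cd²⁺(aq) + S²⁻(aq)
Call the molar solubility s, so that [Cd²⁺] = s and [S²⁻] = s.
Ksp = [Cd²⁺][S²⁻] = s · s = s^2
Ksp = (7.0×10⁻¹⁴)^2 = 4.9×10⁻²⁷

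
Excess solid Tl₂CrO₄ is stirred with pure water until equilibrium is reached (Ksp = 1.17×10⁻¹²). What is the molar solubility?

6.64×10⁻⁵ M

Tl₂CrO₄(s) ⇌ 2 Tl⁺(aq) + CrO₄²⁻(aq)
Let s be the molar solubility. Then [Tl⁺] = 2s and [CrO₄²⁻] = s.
Ksp = [Tl⁺]^2[CrO₄²⁻] = (2s)^2 · s = 4s^3
4s^3 = 1.17×10⁻¹²  ⇒  s^3 = 2.93×10⁻¹³
Taking the 3rd root, s = 6.64×10⁻⁵ mol/L.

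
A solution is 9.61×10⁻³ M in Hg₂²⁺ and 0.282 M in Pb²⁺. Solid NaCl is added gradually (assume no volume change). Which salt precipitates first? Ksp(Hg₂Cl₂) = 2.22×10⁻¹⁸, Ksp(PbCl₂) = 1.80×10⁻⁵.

The threshold for precipitation is Q = Ksp.
For Hg₂Cl₂: [Cl⁻] = (Ksp/[Hg₂²⁺])^(1/2) = 1.52×10⁻⁸ M
For PbCl₂: [Cl⁻] = (Ksp/[Pb²⁺])^(1/2) = 7.99×10⁻³ M
Hg₂Cl₂ requires the lower [Cl⁻], so it precipitates first.

Hg₂Cl₂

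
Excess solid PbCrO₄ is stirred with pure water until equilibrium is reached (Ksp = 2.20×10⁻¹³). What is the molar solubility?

4.69×10⁻⁷ M

PbCrO₄(s) ⇌ Pb²⁺(aq) + CrO₄²⁻(aq)
For each mole of PbCrO₄ that dissolves per liter, [Pb²⁺] = s and [CrO₄²⁻] = s; let s denote this solubility.
Ksp = [Pb²⁺][CrO₄²⁻] = s · s = s^2
s^2 = 2.20×10⁻¹³
Taking the 2nd root, s = 4.69×10⁻⁷ M.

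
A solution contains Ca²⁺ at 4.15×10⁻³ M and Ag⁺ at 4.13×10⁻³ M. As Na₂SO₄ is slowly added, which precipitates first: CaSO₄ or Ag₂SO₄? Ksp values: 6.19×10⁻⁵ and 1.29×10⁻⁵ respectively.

CaSO₄

The threshold for precipitation is Q = Ksp.
For CaSO₄: [SO₄²⁻] = (Ksp/[Ca²⁺]) = 1.49×10⁻² M
For Ag₂SO₄: [SO₄²⁻] = (Ksp/[Ag⁺]^2) = 0.756 M
Since CaSO₄ needs less SO₄²⁻ to reach saturation, it precipitates first.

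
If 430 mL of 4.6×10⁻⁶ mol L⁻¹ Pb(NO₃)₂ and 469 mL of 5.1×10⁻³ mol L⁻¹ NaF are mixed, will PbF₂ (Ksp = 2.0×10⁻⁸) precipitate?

No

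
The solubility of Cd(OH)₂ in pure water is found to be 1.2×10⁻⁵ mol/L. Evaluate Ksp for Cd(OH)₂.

Cd(OH)₂(s) ⇌ Cd²⁺(aq) + 2 OH⁻(aq)
With molar solubility s: [Cd²⁺] = s, [OH⁻] = 2s.
Ksp = [Cd²⁺][OH⁻]^2 = s · (2s)^2 = 4s^3
Ksp = 4 × (1.2×10⁻⁵)^3 = 6.9×10⁻¹⁵

Ksp = 6.9×10⁻¹⁵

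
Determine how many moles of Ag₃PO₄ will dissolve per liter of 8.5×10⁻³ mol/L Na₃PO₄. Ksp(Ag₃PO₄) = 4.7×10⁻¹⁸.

2.7×10⁻⁶ M

Ag₃PO₄(s) ⇌ 3 Ag⁺(aq) + PO₄³⁻(aq)
Let s be the solubility of Ag₃PO₄ here. The common ion gives [PO₄³⁻] ≈ 8.5×10⁻³ mol/L, and [Ag⁺] = 3s.
Ksp = [Ag⁺]^3[PO₄³⁻] = (3s)^3(8.5×10⁻³)
(3s)^3 = 4.7×10⁻¹⁸ / (8.5×10⁻³) = 5.5×10⁻¹⁶
s = 2.7×10⁻⁶ mol/L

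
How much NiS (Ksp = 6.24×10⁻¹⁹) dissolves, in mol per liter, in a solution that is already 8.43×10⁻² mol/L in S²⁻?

7.40×10⁻¹⁸ M

NiS(s) ⇌ Ni²⁺(aq) + S²⁻(aq)
Let s be the solubility of NiS here. The common ion gives [S²⁻] ≈ 8.43×10⁻² mol/L, and [Ni²⁺] = s.
Ksp = [Ni²⁺][S²⁻] = s(8.43×10⁻²)
s = 6.24×10⁻¹⁹ / (8.43×10⁻²) = 7.40×10⁻¹⁸
s = 7.40×10⁻¹⁸ mol/L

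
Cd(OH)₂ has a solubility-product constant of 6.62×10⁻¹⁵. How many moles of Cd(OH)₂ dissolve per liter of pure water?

1.18×10⁻⁵ M

Cd(OH)₂(s) ⇌ Cd²⁺(aq) + 2 OH⁻(aq)
Call the molar solubility s, so that [Cd²⁺] = s and [OH⁻] = 2s.
Ksp = [Cd²⁺][OH⁻]^2 = s · (2s)^2 = 4s^3
4s^3 = 6.62×10⁻¹⁵  ⇒  s^3 = 1.66×10⁻¹⁵
s = 1.18×10⁻⁵ mol/L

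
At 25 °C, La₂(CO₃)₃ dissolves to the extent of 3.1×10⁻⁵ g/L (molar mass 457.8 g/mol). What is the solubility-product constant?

Ksp = 1.5×10⁻³⁴

Convert to molarity: s = 3.1×10⁻⁵ / 457.8 = 6.772×10⁻⁸ mol/L
La₂(CO₃)₃(s) ⇌ 2 La³⁺(aq) + 3 CO₃²⁻(aq)
With molar solubility s: [La³⁺] = 2s, [CO₃²⁻] = 3s.
Ksp = [La³⁺]^2[CO₃²⁻]^3 = (2s)^2 · (3s)^3 = 108s^5
Ksp = 108 × (6.772×10⁻⁸)^5 = 1.5×10⁻³⁴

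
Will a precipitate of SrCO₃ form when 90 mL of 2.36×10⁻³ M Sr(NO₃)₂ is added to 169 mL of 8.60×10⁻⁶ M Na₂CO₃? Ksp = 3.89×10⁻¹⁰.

Yes

After mixing, V = 90 mL + 169 mL = 259 mL.
[Sr²⁺] = (2.36×10⁻³)(90)/259 = 8.20×10⁻⁴ M
[CO₃²⁻] = (8.60×10⁻⁶)(169)/259 = 5.61×10⁻⁶ M
Q = [Sr²⁺][CO₃²⁻] = 4.60×10⁻⁹
Since Q (4.60×10⁻⁹) exceeds Ksp (3.89×10⁻¹⁰), SrCO₃ will precipitate.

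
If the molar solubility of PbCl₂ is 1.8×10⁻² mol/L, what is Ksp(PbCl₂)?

Ksp = 2.3×10⁻⁵

PbCl₂(s) ⇌ Pb²⁺(aq) + 2 Cl⁻(aq)
Let s be the molar solubility. Then [Pb²⁺] = s and [Cl⁻] = 2s.
Ksp = [Pb²⁺][Cl⁻]^2 = s · (2s)^2 = 4s^3
Ksp = 4 × (1.8×10⁻²)^3 = 2.3×10⁻⁵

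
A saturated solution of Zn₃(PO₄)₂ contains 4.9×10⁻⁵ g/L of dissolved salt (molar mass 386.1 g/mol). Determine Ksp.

Ksp = 3.6×10⁻³³

Convert to molarity: s = 4.9×10⁻⁵ / 386.1 = 1.269×10⁻⁷ mol/L
Zn₃(PO₄)₂(s) ⇌ 3 Zn²⁺(aq) + 2 PO₄³⁻(aq)
With molar solubility s: [Zn²⁺] = 3s, [PO₄³⁻] = 2s.
Ksp = [Zn²⁺]^3[PO₄³⁻]^2 = (3s)^3 · (2s)^2 = 108s^5
Ksp = 108 × (1.269×10⁻⁷)^5 = 3.6×10⁻³³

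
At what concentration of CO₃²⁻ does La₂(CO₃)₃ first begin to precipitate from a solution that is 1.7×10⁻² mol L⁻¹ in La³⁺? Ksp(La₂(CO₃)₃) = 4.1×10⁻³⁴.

1.1×10⁻¹⁰ M

The threshold for precipitation is Q = Ksp.
La₂(CO₃)₃(s) ⇌ 2 La³⁺(aq) + 3 CO₃²⁻(aq)
Ksp = [La³⁺]^2[CO₃²⁻]^3 = [CO₃²⁻]^3(1.7×10⁻²)^2
[CO₃²⁻]^3 = 4.1×10⁻³⁴ / (1.7×10⁻²)^2 = 1.4×10⁻³⁰
[CO₃²⁻] = 1.1×10⁻¹⁰ mol L⁻¹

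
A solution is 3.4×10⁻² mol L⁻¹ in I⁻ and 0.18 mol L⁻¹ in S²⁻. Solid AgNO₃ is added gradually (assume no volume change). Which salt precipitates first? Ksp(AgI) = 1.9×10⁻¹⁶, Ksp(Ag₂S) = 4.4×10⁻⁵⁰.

Ag₂S

The threshold for precipitation is Q = Ksp.
For AgI: [Ag⁺] = (Ksp/[I⁻]) = 5.6×10⁻¹⁵ mol L⁻¹
For Ag₂S: [Ag⁺] = (Ksp/[S²⁻])^(1/2) = 4.9×10⁻²⁵ mol L⁻¹
Ag₂S requires the lower [Ag⁺], so it precipitates first.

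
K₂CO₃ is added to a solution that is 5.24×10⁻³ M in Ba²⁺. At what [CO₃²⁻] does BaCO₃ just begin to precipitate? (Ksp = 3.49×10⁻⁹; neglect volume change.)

The threshold for precipitation is Q = Ksp.
BaCO₃(s) ⇌ Ba²⁺(aq) + CO₃²⁻(aq)
Ksp = [Ba²⁺][CO₃²⁻] = [CO₃²⁻](5.24×10⁻³)
[CO₃²⁻] = 3.49×10⁻⁹ / (5.24×10⁻³) = 6.66×10⁻⁷
[CO₃²⁻] = 6.66×10⁻⁷ M

6.66×10⁻⁷ M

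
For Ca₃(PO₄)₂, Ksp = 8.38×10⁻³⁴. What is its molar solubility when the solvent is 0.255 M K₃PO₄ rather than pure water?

7.82×10⁻¹² M

Ca₃(PO₄)₂(s) ⇌ 3 Ca²⁺(aq) + 2 PO₄³⁻(aq)
Let s be the solubility of Ca₃(PO₄)₂ here. The common ion gives [PO₄³⁻] ≈ 0.255 M, and [Ca²⁺] = 3s.
Ksp = [Ca²⁺]^3[PO₄³⁻]^2 = (3s)^3(0.255)^2
(3s)^3 = 8.38×10⁻³⁴ / (0.255)^2 = 1.29×10⁻³²
s = 7.82×10⁻¹² M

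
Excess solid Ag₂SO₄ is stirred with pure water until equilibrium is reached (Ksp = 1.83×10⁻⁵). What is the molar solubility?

Ag₂SO₄(s) ⇌ 2 Ag⁺(aq) + SO₄²⁻(aq)
Call the molar solubility s, so that [Ag⁺] = 2s and [SO₄²⁻] = s.
Ksp = [Ag⁺]^2[SO₄²⁻] = (2s)^2 · s = 4s^3
4s^3 = 1.83×10⁻⁵  ⇒  s^3 = 4.58×10⁻⁶
s = 1.66×10⁻² mol L⁻¹

1.66×10⁻² M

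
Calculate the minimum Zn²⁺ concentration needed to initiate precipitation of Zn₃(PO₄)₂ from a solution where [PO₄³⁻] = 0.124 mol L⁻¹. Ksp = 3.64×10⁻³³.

Precipitation of each salt begins when its ion product equals Ksp.
Zn₃(PO₄)₂(s) ⇌ 3 Zn²⁺(aq) + 2 PO₄³⁻(aq)
Ksp = [Zn²⁺]^3[PO₄³⁻]^2 = [Zn²⁺]^3(0.124)^2
[Zn²⁺]^3 = 3.64×10⁻³³ / (0.124)^2 = 2.37×10⁻³¹
[Zn²⁺] = 6.19×10⁻¹¹ mol L⁻¹

6.19×10⁻¹¹ M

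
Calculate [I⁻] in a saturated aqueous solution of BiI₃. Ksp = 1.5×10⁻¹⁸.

4.6×10⁻⁵ M

BiI₃(s) ⇌ Bi³⁺(aq) + 3 I⁻(aq)
With molar solubility s: [Bi³⁺] = s, [I⁻] = 3s.
Ksp = [Bi³⁺][I⁻]^3 = s · (3s)^3 = 27s^4 = 1.5×10⁻¹⁸
s = 1.5×10⁻⁵ mol L⁻¹
[I⁻] = 3s = 4.6×10⁻⁵ mol L⁻¹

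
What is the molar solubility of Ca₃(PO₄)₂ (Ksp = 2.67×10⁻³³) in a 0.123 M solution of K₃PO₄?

Ca₃(PO₄)₂(s) ⇌ 3 Ca²⁺(aq) + 2 PO₄³⁻(aq)
Let s be the solubility of Ca₃(PO₄)₂ here. The common ion gives [PO₄³⁻] ≈ 0.123 M, and [Ca²⁺] = 3s.
Ksp = [Ca²⁺]^3[PO₄³⁻]^2 = (3s)^3(0.123)^2
(3s)^3 = 2.67×10⁻³³ / (0.123)^2 = 1.76×10⁻³¹
s = 1.87×10⁻¹¹ M

1.87×10⁻¹¹ M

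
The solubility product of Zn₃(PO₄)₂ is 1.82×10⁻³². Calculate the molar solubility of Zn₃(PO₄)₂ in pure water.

Zn₃(PO₄)₂(s) ⇌ 3 Zn²⁺(aq) + 2 PO₄³⁻(aq)
Let s be the molar solubility. Then [Zn²⁺] = 3s and [PO₄³⁻] = 2s.
Ksp = [Zn²⁺]^3[PO₄³⁻]^2 = (3s)^3 · (2s)^2 = 108s^5
108s^5 = 1.82×10⁻³²  ⇒  s^5 = 1.69×10⁻³⁴
Taking the 5th root, s = 1.76×10⁻⁷ M.

1.76×10⁻⁷ M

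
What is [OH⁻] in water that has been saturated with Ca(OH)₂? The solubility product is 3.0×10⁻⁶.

Ca(OH)₂(s) ⇌ Ca²⁺(aq) + 2 OH⁻(aq)
For each mole of Ca(OH)₂ that dissolves per liter, [Ca²⁺] = s and [OH⁻] = 2s; let s denote this solubility.
Ksp = [Ca²⁺][OH⁻]^2 = s · (2s)^2 = 4s^3 = 3.0×10⁻⁶
s = 9.1×10⁻³ M
[OH⁻] = 2s = 1.8×10⁻² M

1.8×10⁻² M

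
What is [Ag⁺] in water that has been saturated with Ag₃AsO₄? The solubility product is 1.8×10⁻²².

4.8×10⁻⁶ M

Ag₃AsO₄(s) ⇌ 3 Ag⁺(aq) + AsO₄³⁻(aq)
If s mol/L of Ag₃AsO₄ dissolves, [Ag⁺] = 3s and [AsO₄³⁻] = s.
Ksp = [Ag⁺]^3[AsO₄³⁻] = (3s)^3 · s = 27s^4 = 1.8×10⁻²²
s = 1.6×10⁻⁶ M
[Ag⁺] = 3s = 4.8×10⁻⁶ M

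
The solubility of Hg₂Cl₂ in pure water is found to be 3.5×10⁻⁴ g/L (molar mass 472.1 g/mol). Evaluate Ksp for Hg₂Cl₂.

Ksp = 1.6×10⁻¹⁸

s = (3.5×10⁻⁴ g L⁻¹)/(472.1 g mol⁻¹) = 7.414×10⁻⁷ M
Hg₂Cl₂(s) ⇌ Hg₂²⁺(aq) + 2 Cl⁻(aq)
If s mol/L of Hg₂Cl₂ dissolves, [Hg₂²⁺] = s and [Cl⁻] = 2s.
Ksp = [Hg₂²⁺][Cl⁻]^2 = s · (2s)^2 = 4s^3
Ksp = 4 × (7.414×10⁻⁷)^3 = 1.6×10⁻¹⁸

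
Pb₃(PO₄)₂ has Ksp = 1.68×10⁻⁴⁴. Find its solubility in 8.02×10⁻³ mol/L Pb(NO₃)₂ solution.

Pb₃(PO₄)₂(s) ⇌ 3 Pb²⁺(aq) + 2 PO₄³⁻(aq)
Let s be the solubility of Pb₃(PO₄)₂ here. The common ion gives [Pb²⁺] ≈ 8.02×10⁻³ mol/L, and [PO₄³⁻] = 2s.
Ksp = [Pb²⁺]^3[PO₄³⁻]^2 = (8.02×10⁻³)^3(2s)^2
(2s)^2 = 1.68×10⁻⁴⁴ / (8.02×10⁻³)^3 = 3.26×10⁻³⁸
s = 9.02×10⁻²⁰ mol/L

9.02×10⁻²⁰ M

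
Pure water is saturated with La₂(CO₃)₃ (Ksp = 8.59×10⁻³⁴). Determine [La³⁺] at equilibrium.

La₂(CO₃)₃(s) ⇌ 2 La³⁺(aq) + 3 CO₃²⁻(aq)
Call the molar solubility s, so that [La³⁺] = 2s and [CO₃²⁻] = 3s.
Ksp = [La³⁺]^2[CO₃²⁻]^3 = (2s)^2 · (3s)^3 = 108s^5 = 8.59×10⁻³⁴
s = 9.55×10⁻⁸ mol/L
[La³⁺] = 2s = 1.91×10⁻⁷ mol/L

1.91×10⁻⁷ M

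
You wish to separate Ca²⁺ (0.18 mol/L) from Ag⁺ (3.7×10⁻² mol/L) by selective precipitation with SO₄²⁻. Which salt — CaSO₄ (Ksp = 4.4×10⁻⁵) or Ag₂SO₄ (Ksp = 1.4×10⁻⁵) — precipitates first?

CaSO₄

Precipitation begins when Q = Ksp.
For CaSO₄: [SO₄²⁻] = (Ksp/[Ca²⁺]) = 2.4×10⁻⁴ mol/L
For Ag₂SO₄: [SO₄²⁻] = (Ksp/[Ag⁺]^2) = 1.0×10⁻² mol/L
The smaller threshold [SO₄²⁻] is reached first, so CaSO₄ precipitates first.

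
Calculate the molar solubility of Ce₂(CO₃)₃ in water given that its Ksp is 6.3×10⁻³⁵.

Ce₂(CO₃)₃(s) ⇌ 2 Ce³⁺(aq) + 3 CO₃²⁻(aq)
If s mol/L of Ce₂(CO₃)₃ dissolves, [Ce³⁺] = 2s and [CO₃²⁻] = 3s.
Ksp = [Ce³⁺]^2[CO₃²⁻]^3 = (2s)^2 · (3s)^3 = 108s^5
108s^5 = 6.3×10⁻³⁵  ⇒  s^5 = 5.8×10⁻³⁷
Taking the 5th root, s = 5.7×10⁻⁸ M.

5.7×10⁻⁸ M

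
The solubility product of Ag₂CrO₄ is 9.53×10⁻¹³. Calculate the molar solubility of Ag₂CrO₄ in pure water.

Ag₂CrO₄(s) ⇌ 2 Ag⁺(aq) + CrO₄²⁻(aq)
With molar solubility s: [Ag⁺] = 2s, [CrO₄²⁻] = s.
Ksp = [Ag⁺]^2[CrO₄²⁻] = (2s)^2 · s = 4s^3
4s^3 = 9.53×10⁻¹³  ⇒  s^3 = 2.38×10⁻¹³
Taking the 3rd root, s = 6.20×10⁻⁵ mol L⁻¹.

6.20×10⁻⁵ M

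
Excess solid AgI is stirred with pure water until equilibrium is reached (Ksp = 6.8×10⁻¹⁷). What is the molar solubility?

AgI(s) ⇌ Ag⁺(aq) + I⁻(aq)
Call the molar solubility s, so that [Ag⁺] = s and [I⁻] = s.
Ksp = [Ag⁺][I⁻] = s · s = s^2
s^2 = 6.8×10⁻¹⁷
s = 8.2×10⁻⁹ mol/L

8.2×10⁻⁹ M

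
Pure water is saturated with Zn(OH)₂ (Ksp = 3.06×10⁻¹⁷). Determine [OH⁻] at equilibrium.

3.94×10⁻⁶ M

Zn(OH)₂(s) ⇌ Zn²⁺(aq) + 2 OH⁻(aq)
With molar solubility s: [Zn²⁺] = s, [OH⁻] = 2s.
Ksp = [Zn²⁺][OH⁻]^2 = s · (2s)^2 = 4s^3 = 3.06×10⁻¹⁷
s = 1.97×10⁻⁶ mol L⁻¹
[OH⁻] = 2s = 3.94×10⁻⁶ mol L⁻¹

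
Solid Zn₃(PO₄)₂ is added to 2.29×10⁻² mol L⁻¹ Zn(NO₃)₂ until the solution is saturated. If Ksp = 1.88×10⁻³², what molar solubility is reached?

1.98×10⁻¹⁴ M

Zn₃(PO₄)₂(s) ⇌ 3 Zn²⁺(aq) + 2 PO₄³⁻(aq)
With Zn²⁺ already at 2.29×10⁻² mol L⁻¹ and s small, take [Zn²⁺] ≈ 2.29×10⁻² mol L⁻¹ and [PO₄³⁻] = 2s.
Ksp = [Zn²⁺]^3[PO₄³⁻]^2 = (2.29×10⁻²)^3(2s)^2
(2s)^2 = 1.88×10⁻³² / (2.29×10⁻²)^3 = 1.57×10⁻²⁷
s = 1.98×10⁻¹⁴ mol L⁻¹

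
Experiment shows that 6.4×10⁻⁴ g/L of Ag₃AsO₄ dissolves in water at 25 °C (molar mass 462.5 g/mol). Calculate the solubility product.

Convert to molarity: s = 6.4×10⁻⁴ / 462.5 = 1.384×10⁻⁶ mol/L
Ag₃AsO₄(s) ⇌ 3 Ag⁺(aq) + AsO₄³⁻(aq)
Let s be the molar solubility. Then [Ag⁺] = 3s and [AsO₄³⁻] = s.
Ksp = [Ag⁺]^3[AsO₄³⁻] = (3s)^3 · s = 27s^4
Ksp = 27 × (1.384×10⁻⁶)^4 = 9.9×10⁻²³

Ksp = 9.9×10⁻²³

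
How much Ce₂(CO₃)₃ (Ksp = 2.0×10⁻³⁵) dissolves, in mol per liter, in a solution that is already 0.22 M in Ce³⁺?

Ce₂(CO₃)₃(s) ⇌ 2 Ce³⁺(aq) + 3 CO₃²⁻(aq)
The solution already contains Ce³⁺ at 0.22 M. Let s be the molar solubility of Ce₂(CO₃)₃.
[Ce³⁺] ≈ 0.22 M (common ion dominates); [CO₃²⁻] = 3s.
Ksp = [Ce³⁺]^2[CO₃²⁻]^3 = (0.22)^2(3s)^3
(3s)^3 = 2.0×10⁻³⁵ / (0.22)^2 = 4.1×10⁻³⁴
s = 2.5×10⁻¹² M

2.5×10⁻¹² M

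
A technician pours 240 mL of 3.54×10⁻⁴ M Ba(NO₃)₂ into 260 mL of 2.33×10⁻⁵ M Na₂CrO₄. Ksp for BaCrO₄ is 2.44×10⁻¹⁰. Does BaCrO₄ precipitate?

Yes

Total volume after mixing = 240 + 260 = 500 mL.
[Ba²⁺] = (3.54×10⁻⁴)(240)/500 = 1.70×10⁻⁴ M
[CrO₄²⁻] = (2.33×10⁻⁵)(260)/500 = 1.21×10⁻⁵ M
Q = [Ba²⁺][CrO₄²⁻] = 2.06×10⁻⁹
Q = 2.06×10⁻⁹ > Ksp = 2.44×10⁻¹⁰, so the solution is supersaturated and BaCrO₄ precipitates.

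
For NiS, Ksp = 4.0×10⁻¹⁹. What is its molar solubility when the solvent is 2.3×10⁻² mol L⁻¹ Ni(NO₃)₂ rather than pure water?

1.7×10⁻¹⁷ M

NiS(s) ⇌ Ni²⁺(aq) + S²⁻(aq)
Let s be the solubility of NiS here. The common ion gives [Ni²⁺] ≈ 2.3×10⁻² mol L⁻¹, and [S²⁻] = s.
Ksp = [Ni²⁺][S²⁻] = (2.3×10⁻²)s
s = 4.0×10⁻¹⁹ / (2.3×10⁻²) = 1.7×10⁻¹⁷
s = 1.7×10⁻¹⁷ mol L⁻¹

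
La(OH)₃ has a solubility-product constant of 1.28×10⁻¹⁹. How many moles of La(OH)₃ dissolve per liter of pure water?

8.30×10⁻⁶ M

La(OH)₃(s) ⇌ La³⁺(aq) + 3 OH⁻(aq)
For each mole of La(OH)₃ that dissolves per liter, [La³⁺] = s and [OH⁻] = 3s; let s denote this solubility.
Ksp = [La³⁺][OH⁻]^3 = s · (3s)^3 = 27s^4
27s^4 = 1.28×10⁻¹⁹  ⇒  s^4 = 4.74×10⁻²¹
s = 8.30×10⁻⁶ mol L⁻¹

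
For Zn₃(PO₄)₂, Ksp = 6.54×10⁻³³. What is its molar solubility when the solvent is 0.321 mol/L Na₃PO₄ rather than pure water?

Zn₃(PO₄)₂(s) ⇌ 3 Zn²⁺(aq) + 2 PO₄³⁻(aq)
Let s be the solubility of Zn₃(PO₄)₂ here. The common ion gives [PO₄³⁻] ≈ 0.321 mol/L, and [Zn²⁺] = 3s.
Ksp = [Zn²⁺]^3[PO₄³⁻]^2 = (3s)^3(0.321)^2
(3s)^3 = 6.54×10⁻³³ / (0.321)^2 = 6.35×10⁻³²
s = 1.33×10⁻¹¹ mol/L

1.33×10⁻¹¹ M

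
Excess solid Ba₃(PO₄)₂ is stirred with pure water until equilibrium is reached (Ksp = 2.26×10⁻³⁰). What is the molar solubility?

Ba₃(PO₄)₂(s) ⇌ 3 Ba²⁺(aq) + 2 PO₄³⁻(aq)
With molar solubility s: [Ba²⁺] = 3s, [PO₄³⁻] = 2s.
Ksp = [Ba²⁺]^3[PO₄³⁻]^2 = (3s)^3 · (2s)^2 = 108s^5
108s^5 = 2.26×10⁻³⁰  ⇒  s^5 = 2.09×10⁻³²
s = (2.09×10⁻³²)^(1/5) = 4.61×10⁻⁷ mol/L

4.61×10⁻⁷ M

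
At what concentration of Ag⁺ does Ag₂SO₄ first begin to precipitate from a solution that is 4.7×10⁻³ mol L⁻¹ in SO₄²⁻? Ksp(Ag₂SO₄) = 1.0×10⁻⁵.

4.6×10⁻² M

Precipitation begins when Q = Ksp.
Ag₂SO₄(s) ⇌ 2 Ag⁺(aq) + SO₄²⁻(aq)
Ksp = [Ag⁺]^2[SO₄²⁻] = [Ag⁺]^2(4.7×10⁻³)
[Ag⁺]^2 = 1.0×10⁻⁵ / (4.7×10⁻³) = 2.1×10⁻³
[Ag⁺] = 4.6×10⁻² mol L⁻¹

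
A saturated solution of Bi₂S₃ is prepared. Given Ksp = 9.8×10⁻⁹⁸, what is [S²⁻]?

4.7×10⁻²⁰ M

Bi₂S₃(s) ⇌ 2 Bi³⁺(aq) + 3 S²⁻(aq)
With molar solubility s: [Bi³⁺] = 2s, [S²⁻] = 3s.
Ksp = [Bi³⁺]^2[S²⁻]^3 = (2s)^2 · (3s)^3 = 108s^5 = 9.8×10⁻⁹⁸
s = 1.6×10⁻²⁰ mol L⁻¹
[S²⁻] = 3s = 4.7×10⁻²⁰ mol L⁻¹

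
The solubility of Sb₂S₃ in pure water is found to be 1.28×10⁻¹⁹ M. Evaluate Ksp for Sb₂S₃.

Sb₂S₃(s) ⇌ 2 Sb³⁺(aq) + 3 S²⁻(aq)
If s mol/L of Sb₂S₃ dissolves, [Sb³⁺] = 2s and [S²⁻] = 3s.
Ksp = [Sb³⁺]^2[S²⁻]^3 = (2s)^2 · (3s)^3 = 108s^5
Ksp = 108 × (1.28×10⁻¹⁹)^5 = 3.71×10⁻⁹³

Ksp = 3.71×10⁻⁹³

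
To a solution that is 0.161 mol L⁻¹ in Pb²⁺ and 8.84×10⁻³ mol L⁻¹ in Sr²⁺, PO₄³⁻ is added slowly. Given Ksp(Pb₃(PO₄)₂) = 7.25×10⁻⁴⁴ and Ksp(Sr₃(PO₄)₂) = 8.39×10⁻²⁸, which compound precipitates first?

Precipitation begins when Q = Ksp.
For Pb₃(PO₄)₂: [PO₄³⁻] = (Ksp/[Pb²⁺]^3)^(1/2) = 4.17×10⁻²¹ mol L⁻¹
For Sr₃(PO₄)₂: [PO₄³⁻] = (Ksp/[Sr²⁺]^3)^(1/2) = 3.48×10⁻¹¹ mol L⁻¹
Since Pb₃(PO₄)₂ needs less PO₄³⁻ to reach saturation, it precipitates first.

Pb₃(PO₄)₂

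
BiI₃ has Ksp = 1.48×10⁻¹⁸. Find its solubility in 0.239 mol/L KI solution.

BiI₃(s) ⇌ Bi³⁺(aq) + 3 I⁻(aq)
Let s be the solubility of BiI₃ here. The common ion gives [I⁻] ≈ 0.239 mol/L, and [Bi³⁺] = s.
Ksp = [Bi³⁺][I⁻]^3 = s(0.239)^3
s = 1.48×10⁻¹⁸ / (0.239)^3 = 1.08×10⁻¹⁶
s = 1.08×10⁻¹⁶ mol/L

1.08×10⁻¹⁶ M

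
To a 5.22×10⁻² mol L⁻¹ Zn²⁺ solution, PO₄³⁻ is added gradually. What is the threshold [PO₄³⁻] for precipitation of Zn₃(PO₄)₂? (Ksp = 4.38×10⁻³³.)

A salt starts to precipitate once the ion product Q reaches its Ksp.
Zn₃(PO₄)₂(s) ⇌ 3 Zn²⁺(aq) + 2 PO₄³⁻(aq)
Ksp = [Zn²⁺]^3[PO₄³⁻]^2 = [PO₄³⁻]^2(5.22×10⁻²)^3
[PO₄³⁻]^2 = 4.38×10⁻³³ / (5.22×10⁻²)^3 = 3.08×10⁻²⁹
[PO₄³⁻] = 5.55×10⁻¹⁵ mol L⁻¹

5.55×10⁻¹⁵ M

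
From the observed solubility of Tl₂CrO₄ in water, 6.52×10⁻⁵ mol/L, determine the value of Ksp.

Ksp = 1.11×10⁻¹²

Tl₂CrO₄(s) ⇌ 2 Tl⁺(aq) + CrO₄²⁻(aq)
With molar solubility s: [Tl⁺] = 2s, [CrO₄²⁻] = s.
Ksp = [Tl⁺]^2[CrO₄²⁻] = (2s)^2 · s = 4s^3
Ksp = 4 × (6.52×10⁻⁵)^3 = 1.11×10⁻¹²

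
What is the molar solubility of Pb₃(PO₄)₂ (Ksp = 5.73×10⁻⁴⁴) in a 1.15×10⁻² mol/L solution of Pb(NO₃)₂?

Pb₃(PO₄)₂(s) ⇌ 3 Pb²⁺(aq) + 2 PO₄³⁻(aq)
Let s be the solubility of Pb₃(PO₄)₂ here. The common ion gives [Pb²⁺] ≈ 1.15×10⁻² mol/L, and [PO₄³⁻] = 2s.
Ksp = [Pb²⁺]^3[PO₄³⁻]^2 = (1.15×10⁻²)^3(2s)^2
(2s)^2 = 5.73×10⁻⁴⁴ / (1.15×10⁻²)^3 = 3.77×10⁻³⁸
s = 9.71×10⁻²⁰ mol/L

9.71×10⁻²⁰ M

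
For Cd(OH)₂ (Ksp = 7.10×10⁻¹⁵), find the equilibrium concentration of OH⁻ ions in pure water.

2.42×10⁻⁵ M

Cd(OH)₂(s) ⇌ Cd²⁺(aq) + 2 OH⁻(aq)
For each mole of Cd(OH)₂ that dissolves per liter, [Cd²⁺] = s and [OH⁻] = 2s; let s denote this solubility.
Ksp = [Cd²⁺][OH⁻]^2 = s · (2s)^2 = 4s^3 = 7.10×10⁻¹⁵
s = 1.21×10⁻⁵ mol L⁻¹
[OH⁻] = 2s = 2.42×10⁻⁵ mol L⁻¹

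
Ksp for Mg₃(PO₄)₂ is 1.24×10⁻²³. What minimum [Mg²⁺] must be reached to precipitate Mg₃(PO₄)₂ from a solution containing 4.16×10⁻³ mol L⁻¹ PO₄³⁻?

8.95×10⁻⁷ M

Precipitation begins when Q = Ksp.
Mg₃(PO₄)₂(s) ⇌ 3 Mg²⁺(aq) + 2 PO₄³⁻(aq)
Ksp = [Mg²⁺]^3[PO₄³⁻]^2 = [Mg²⁺]^3(4.16×10⁻³)^2
[Mg²⁺]^3 = 1.24×10⁻²³ / (4.16×10⁻³)^2 = 7.17×10⁻¹⁹
[Mg²⁺] = 8.95×10⁻⁷ mol L⁻¹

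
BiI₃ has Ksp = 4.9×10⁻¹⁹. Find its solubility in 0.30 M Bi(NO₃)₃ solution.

BiI₃(s) ⇌ Bi³⁺(aq) + 3 I⁻(aq)
Let s be the solubility of BiI₃ here. The common ion gives [Bi³⁺] ≈ 0.30 M, and [I⁻] = 3s.
Ksp = [Bi³⁺][I⁻]^3 = (0.30)(3s)^3
(3s)^3 = 4.9×10⁻¹⁹ / (0.30) = 1.6×10⁻¹⁸
s = 3.9×10⁻⁷ M

3.9×10⁻⁷ M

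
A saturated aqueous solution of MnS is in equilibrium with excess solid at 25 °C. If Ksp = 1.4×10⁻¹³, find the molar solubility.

3.7×10⁻⁷ M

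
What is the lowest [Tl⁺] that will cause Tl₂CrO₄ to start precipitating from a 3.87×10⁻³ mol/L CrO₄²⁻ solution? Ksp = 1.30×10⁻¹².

1.83×10⁻⁵ M

The threshold for precipitation is Q = Ksp.
Tl₂CrO₄(s) ⇌ 2 Tl⁺(aq) + CrO₄²⁻(aq)
Ksp = [Tl⁺]^2[CrO₄²⁻] = [Tl⁺]^2(3.87×10⁻³)
[Tl⁺]^2 = 1.30×10⁻¹² / (3.87×10⁻³) = 3.36×10⁻¹⁰
[Tl⁺] = 1.83×10⁻⁵ mol/L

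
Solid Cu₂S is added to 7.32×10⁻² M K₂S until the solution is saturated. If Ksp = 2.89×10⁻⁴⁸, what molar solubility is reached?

3.14×10⁻²⁴ M

Cu₂S(s) ⇌ 2 Cu⁺(aq) + S²⁻(aq)
Let s be the solubility of Cu₂S here. The common ion gives [S²⁻] ≈ 7.32×10⁻² M, and [Cu⁺] = 2s.
Ksp = [Cu⁺]^2[S²⁻] = (2s)^2(7.32×10⁻²)
(2s)^2 = 2.89×10⁻⁴⁸ / (7.32×10⁻²) = 3.95×10⁻⁴⁷
s = 3.14×10⁻²⁴ M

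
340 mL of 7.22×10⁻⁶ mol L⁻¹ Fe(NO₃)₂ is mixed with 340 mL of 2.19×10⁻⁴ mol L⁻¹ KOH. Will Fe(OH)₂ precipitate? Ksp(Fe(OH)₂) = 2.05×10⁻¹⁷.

Yes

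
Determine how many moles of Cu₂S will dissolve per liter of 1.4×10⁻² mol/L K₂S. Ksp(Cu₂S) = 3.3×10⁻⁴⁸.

7.7×10⁻²⁴ M

Cu₂S(s) ⇌ 2 Cu⁺(aq) + S²⁻(aq)
Let s be the solubility of Cu₂S here. The common ion gives [S²⁻] ≈ 1.4×10⁻² mol/L, and [Cu⁺] = 2s.
Ksp = [Cu⁺]^2[S²⁻] = (2s)^2(1.4×10⁻²)
(2s)^2 = 3.3×10⁻⁴⁸ / (1.4×10⁻²) = 2.4×10⁻⁴⁶
s = 7.7×10⁻²⁴ mol/L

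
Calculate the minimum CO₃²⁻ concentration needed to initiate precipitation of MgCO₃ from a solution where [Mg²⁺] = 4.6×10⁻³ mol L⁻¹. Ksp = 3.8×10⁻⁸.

Each salt precipitates once Q = Ksp for that salt.
MgCO₃(s) ⇌ Mg²⁺(aq) + CO₃²⁻(aq)
Ksp = [Mg²⁺][CO₃²⁻] = [CO₃²⁻](4.6×10⁻³)
[CO₃²⁻] = 3.8×10⁻⁸ / (4.6×10⁻³) = 8.3×10⁻⁶
[CO₃²⁻] = 8.3×10⁻⁶ mol L⁻¹

8.3×10⁻⁶ M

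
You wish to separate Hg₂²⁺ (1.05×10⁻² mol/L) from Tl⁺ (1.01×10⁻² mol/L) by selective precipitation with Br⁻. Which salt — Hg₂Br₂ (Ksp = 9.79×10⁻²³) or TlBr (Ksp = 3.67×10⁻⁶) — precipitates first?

Hg₂Br₂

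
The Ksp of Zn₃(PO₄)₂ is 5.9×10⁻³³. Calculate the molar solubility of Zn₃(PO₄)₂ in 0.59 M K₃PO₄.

8.6×10⁻¹² M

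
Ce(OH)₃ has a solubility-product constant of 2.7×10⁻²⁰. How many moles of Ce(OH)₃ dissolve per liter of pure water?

Ce(OH)₃(s) ⇌ Ce³⁺(aq) + 3 OH⁻(aq)
If s mol/L of Ce(OH)₃ dissolves, [Ce³⁺] = s and [OH⁻] = 3s.
Ksp = [Ce³⁺][OH⁻]^3 = s · (3s)^3 = 27s^4
27s^4 = 2.7×10⁻²⁰  ⇒  s^4 = 1.0×10⁻²¹
s = (1.0×10⁻²¹)^(1/4) = 5.6×10⁻⁶ M

5.6×10⁻⁶ M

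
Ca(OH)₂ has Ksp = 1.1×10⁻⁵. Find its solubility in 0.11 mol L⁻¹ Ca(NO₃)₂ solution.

5.0×10⁻³ M

Ca(OH)₂(s) ⇌ Ca²⁺(aq) + 2 OH⁻(aq)
Ca²⁺ is already present at 0.11 mol L⁻¹. If s mol/L of Ca(OH)₂ dissolves, [OH⁻] = 2s while [Ca²⁺] ≈ 0.11 mol L⁻¹.
Ksp = [Ca²⁺][OH⁻]^2 = (0.11)(2s)^2
(2s)^2 = 1.1×10⁻⁵ / (0.11) = 1.0×10⁻⁴
s = 5.0×10⁻³ mol L⁻¹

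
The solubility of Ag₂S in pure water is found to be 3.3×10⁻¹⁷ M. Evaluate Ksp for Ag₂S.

Ag₂S(s) ⇌ 2 Ag⁺(aq) + S²⁻(aq)
For each mole of Ag₂S that dissolves per liter, [Ag⁺] = 2s and [S²⁻] = s; let s denote this solubility.
Ksp = [Ag⁺]^2[S²⁻] = (2s)^2 · s = 4s^3
Ksp = 4 × (3.3×10⁻¹⁷)^3 = 1.4×10⁻⁴⁹

Ksp = 1.4×10⁻⁴⁹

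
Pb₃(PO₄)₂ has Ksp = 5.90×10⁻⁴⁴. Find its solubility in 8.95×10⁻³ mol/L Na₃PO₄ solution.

3.01×10⁻¹⁴ M

Pb₃(PO₄)₂(s) ⇌ 3 Pb²⁺(aq) + 2 PO₄³⁻(aq)
Let s be the solubility of Pb₃(PO₄)₂ here. The common ion gives [PO₄³⁻] ≈ 8.95×10⁻³ mol/L, and [Pb²⁺] = 3s.
Ksp = [Pb²⁺]^3[PO₄³⁻]^2 = (3s)^3(8.95×10⁻³)^2
(3s)^3 = 5.90×10⁻⁴⁴ / (8.95×10⁻³)^2 = 7.37×10⁻⁴⁰
s = 3.01×10⁻¹⁴ mol/L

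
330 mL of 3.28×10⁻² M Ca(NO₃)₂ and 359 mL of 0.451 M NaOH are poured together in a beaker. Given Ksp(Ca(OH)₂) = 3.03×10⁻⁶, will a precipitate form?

Yes

The combined volume is 689 mL.
[Ca²⁺] = (3.28×10⁻²)(330)/689 = 1.57×10⁻² M
[OH⁻] = (0.451)(359)/689 = 0.235 M
Q = [Ca²⁺][OH⁻]^2 = 8.68×10⁻⁴
Q = 8.68×10⁻⁴ > Ksp = 3.03×10⁻⁶, so the solution is supersaturated and Ca(OH)₂ precipitates.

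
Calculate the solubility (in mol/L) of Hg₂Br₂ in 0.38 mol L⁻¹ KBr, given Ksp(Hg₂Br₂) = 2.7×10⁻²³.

Hg₂Br₂(s) ⇌ Hg₂²⁺(aq) + 2 Br⁻(aq)
With Br⁻ already at 0.38 mol L⁻¹ and s small, take [Br⁻] ≈ 0.38 mol L⁻¹ and [Hg₂²⁺] = s.
Ksp = [Hg₂²⁺][Br⁻]^2 = s(0.38)^2
s = 2.7×10⁻²³ / (0.38)^2 = 1.9×10⁻²²
s = 1.9×10⁻²² mol L⁻¹

1.9×10⁻²² M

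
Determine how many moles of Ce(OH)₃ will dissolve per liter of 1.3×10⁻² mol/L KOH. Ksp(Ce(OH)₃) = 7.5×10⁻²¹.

3.4×10⁻¹⁵ M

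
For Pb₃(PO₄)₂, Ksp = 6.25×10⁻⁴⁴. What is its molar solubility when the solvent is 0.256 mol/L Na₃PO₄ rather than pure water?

3.28×10⁻¹⁵ M

Pb₃(PO₄)₂(s) ⇌ 3 Pb²⁺(aq) + 2 PO₄³⁻(aq)
The solution already contains PO₄³⁻ at 0.256 mol/L. Let s be the molar solubility of Pb₃(PO₄)₂.
[PO₄³⁻] ≈ 0.256 mol/L (common ion dominates); [Pb²⁺] = 3s.
Ksp = [Pb²⁺]^3[PO₄³⁻]^2 = (3s)^3(0.256)^2
(3s)^3 = 6.25×10⁻⁴⁴ / (0.256)^2 = 9.54×10⁻⁴³
s = 3.28×10⁻¹⁵ mol/L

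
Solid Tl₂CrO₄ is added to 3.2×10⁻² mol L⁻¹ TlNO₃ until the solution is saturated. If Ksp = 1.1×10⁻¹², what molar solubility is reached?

1.1×10⁻⁹ M

Tl₂CrO₄(s) ⇌ 2 Tl⁺(aq) + CrO₄²⁻(aq)
The solution already contains Tl⁺ at 3.2×10⁻² mol L⁻¹. Let s be the molar solubility of Tl₂CrO₄.
[Tl⁺] ≈ 3.2×10⁻² mol L⁻¹ (common ion dominates); [CrO₄²⁻] = s.
Ksp = [Tl⁺]^2[CrO₄²⁻] = (3.2×10⁻²)^2s
s = 1.1×10⁻¹² / (3.2×10⁻²)^2 = 1.1×10⁻⁹
s = 1.1×10⁻⁹ mol L⁻¹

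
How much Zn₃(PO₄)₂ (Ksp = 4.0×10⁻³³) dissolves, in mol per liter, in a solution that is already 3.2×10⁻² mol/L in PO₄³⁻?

Zn₃(PO₄)₂(s) ⇌ 3 Zn²⁺(aq) + 2 PO₄³⁻(aq)
The solution already contains PO₄³⁻ at 3.2×10⁻² mol/L. Let s be the molar solubility of Zn₃(PO₄)₂.
[PO₄³⁻] ≈ 3.2×10⁻² mol/L (common ion dominates); [Zn²⁺] = 3s.
Ksp = [Zn²⁺]^3[PO₄³⁻]^2 = (3s)^3(3.2×10⁻²)^2
(3s)^3 = 4.0×10⁻³³ / (3.2×10⁻²)^2 = 3.9×10⁻³⁰
s = 5.2×10⁻¹¹ mol/L

5.2×10⁻¹¹ M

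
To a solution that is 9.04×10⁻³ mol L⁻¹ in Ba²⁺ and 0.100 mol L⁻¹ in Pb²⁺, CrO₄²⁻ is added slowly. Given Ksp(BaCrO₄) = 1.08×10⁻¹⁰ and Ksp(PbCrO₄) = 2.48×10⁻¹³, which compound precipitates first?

The threshold for precipitation is Q = Ksp.
For BaCrO₄: [CrO₄²⁻] = (Ksp/[Ba²⁺]) = 1.19×10⁻⁸ mol L⁻¹
For PbCrO₄: [CrO₄²⁻] = (Ksp/[Pb²⁺]) = 2.48×10⁻¹² mol L⁻¹
PbCrO₄ requires the lower [CrO₄²⁻], so it precipitates first.

PbCrO₄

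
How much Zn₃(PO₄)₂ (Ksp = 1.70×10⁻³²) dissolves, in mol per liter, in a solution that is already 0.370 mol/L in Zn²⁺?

Zn₃(PO₄)₂(s) ⇌ 3 Zn²⁺(aq) + 2 PO₄³⁻(aq)
With Zn²⁺ already at 0.370 mol/L and s small, take [Zn²⁺] ≈ 0.370 mol/L and [PO₄³⁻] = 2s.
Ksp = [Zn²⁺]^3[PO₄³⁻]^2 = (0.370)^3(2s)^2
(2s)^2 = 1.70×10⁻³² / (0.370)^3 = 3.36×10⁻³¹
s = 2.90×10⁻¹⁶ mol/L

2.90×10⁻¹⁶ M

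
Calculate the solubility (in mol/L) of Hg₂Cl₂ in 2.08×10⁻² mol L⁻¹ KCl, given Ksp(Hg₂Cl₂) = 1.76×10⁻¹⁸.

Hg₂Cl₂(s) ⇌ Hg₂²⁺(aq) + 2 Cl⁻(aq)
Cl⁻ is already present at 2.08×10⁻² mol L⁻¹. If s mol/L of Hg₂Cl₂ dissolves, [Hg₂²⁺] = s while [Cl⁻] ≈ 2.08×10⁻² mol L⁻¹.
Ksp = [Hg₂²⁺][Cl⁻]^2 = s(2.08×10⁻²)^2
s = 1.76×10⁻¹⁸ / (2.08×10⁻²)^2 = 4.07×10⁻¹⁵
s = 4.07×10⁻¹⁵ mol L⁻¹

4.07×10⁻¹⁵ M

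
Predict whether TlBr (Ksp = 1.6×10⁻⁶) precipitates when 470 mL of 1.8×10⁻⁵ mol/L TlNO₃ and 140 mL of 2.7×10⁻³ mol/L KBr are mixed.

After mixing, V = 470 mL + 140 mL = 610 mL.
[Tl⁺] = (1.8×10⁻⁵)(470)/610 = 1.4×10⁻⁵ mol/L
[Br⁻] = (2.7×10⁻³)(140)/610 = 6.2×10⁻⁴ mol/L
Q = [Tl⁺][Br⁻] = 8.6×10⁻⁹
Q = 8.6×10⁻⁹ < Ksp = 1.6×10⁻⁶, so the solution is unsaturated and no precipitate forms.

No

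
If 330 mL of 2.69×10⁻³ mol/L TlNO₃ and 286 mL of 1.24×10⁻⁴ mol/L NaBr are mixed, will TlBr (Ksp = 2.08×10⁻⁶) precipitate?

No

Total volume after mixing = 330 + 286 = 616 mL.
[Tl⁺] = (2.69×10⁻³)(330)/616 = 1.44×10⁻³ mol/L
[Br⁻] = (1.24×10⁻⁴)(286)/616 = 5.76×10⁻⁵ mol/L
Q = [Tl⁺][Br⁻] = 8.30×10⁻⁸
Since Q (8.30×10⁻⁸) is less than Ksp (2.08×10⁻⁶), no TlBr precipitates.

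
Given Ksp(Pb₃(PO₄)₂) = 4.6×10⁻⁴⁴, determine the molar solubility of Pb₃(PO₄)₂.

8.4×10⁻¹⁰ M

Pb₃(PO₄)₂(s) ⇌ 3 Pb²⁺(aq) + 2 PO₄³⁻(aq)
Let s be the molar solubility. Then [Pb²⁺] = 3s and [PO₄³⁻] = 2s.
Ksp = [Pb²⁺]^3[PO₄³⁻]^2 = (3s)^3 · (2s)^2 = 108s^5
108s^5 = 4.6×10⁻⁴⁴  ⇒  s^5 = 4.3×10⁻⁴⁶
s = (4.3×10⁻⁴⁶)^(1/5) = 8.4×10⁻¹⁰ mol/L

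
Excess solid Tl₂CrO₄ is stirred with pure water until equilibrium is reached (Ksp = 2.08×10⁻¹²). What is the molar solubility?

Tl₂CrO₄(s) ⇌ 2 Tl⁺(aq) + CrO₄²⁻(aq)
Call the molar solubility s, so that [Tl⁺] = 2s and [CrO₄²⁻] = s.
Ksp = [Tl⁺]^2[CrO₄²⁻] = (2s)^2 · s = 4s^3
4s^3 = 2.08×10⁻¹²  ⇒  s^3 = 5.20×10⁻¹³
s = (5.20×10⁻¹³)^(1/3) = 8.04×10⁻⁵ mol L⁻¹

8.04×10⁻⁵ M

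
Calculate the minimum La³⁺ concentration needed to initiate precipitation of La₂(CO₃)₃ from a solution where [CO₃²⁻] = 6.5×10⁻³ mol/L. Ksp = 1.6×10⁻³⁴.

2.4×10⁻¹⁴ M

A salt starts to precipitate once the ion product Q reaches its Ksp.
La₂(CO₃)₃(s) ⇌ 2 La³⁺(aq) + 3 CO₃²⁻(aq)
Ksp = [La³⁺]^2[CO₃²⁻]^3 = [La³⁺]^2(6.5×10⁻³)^3
[La³⁺]^2 = 1.6×10⁻³⁴ / (6.5×10⁻³)^3 = 5.8×10⁻²⁸
[La³⁺] = 2.4×10⁻¹⁴ mol/L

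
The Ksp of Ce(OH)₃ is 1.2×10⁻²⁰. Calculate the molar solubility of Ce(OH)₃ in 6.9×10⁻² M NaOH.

Ce(OH)₃(s) ⇌ Ce³⁺(aq) + 3 OH⁻(aq)
The solution already contains OH⁻ at 6.9×10⁻² M. Let s be the molar solubility of Ce(OH)₃.
[OH⁻] ≈ 6.9×10⁻² M (common ion dominates); [Ce³⁺] = s.
Ksp = [Ce³⁺][OH⁻]^3 = s(6.9×10⁻²)^3
s = 1.2×10⁻²⁰ / (6.9×10⁻²)^3 = 3.7×10⁻¹⁷
s = 3.7×10⁻¹⁷ M

3.7×10⁻¹⁷ M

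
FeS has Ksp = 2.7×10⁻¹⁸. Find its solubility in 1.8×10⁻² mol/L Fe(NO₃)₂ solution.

1.5×10⁻¹⁶ M

FeS(s) ⇌ Fe²⁺(aq) + S²⁻(aq)
The solution already contains Fe²⁺ at 1.8×10⁻² mol/L. Let s be the molar solubility of FeS.
[Fe²⁺] ≈ 1.8×10⁻² mol/L (common ion dominates); [S²⁻] = s.
Ksp = [Fe²⁺][S²⁻] = (1.8×10⁻²)s
s = 2.7×10⁻¹⁸ / (1.8×10⁻²) = 1.5×10⁻¹⁶
s = 1.5×10⁻¹⁶ mol/L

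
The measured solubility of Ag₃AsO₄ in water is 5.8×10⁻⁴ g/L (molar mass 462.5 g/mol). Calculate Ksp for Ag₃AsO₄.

Ksp = 6.7×10⁻²³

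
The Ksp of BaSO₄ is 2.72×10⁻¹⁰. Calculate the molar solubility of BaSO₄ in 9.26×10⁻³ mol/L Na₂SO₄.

2.94×10⁻⁸ M

BaSO₄(s) ⇌ Ba²⁺(aq) + SO₄²⁻(aq)
Let s be the solubility of BaSO₄ here. The common ion gives [SO₄²⁻] ≈ 9.26×10⁻³ mol/L, and [Ba²⁺] = s.
Ksp = [Ba²⁺][SO₄²⁻] = s(9.26×10⁻³)
s = 2.72×10⁻¹⁰ / (9.26×10⁻³) = 2.94×10⁻⁸
s = 2.94×10⁻⁸ mol/L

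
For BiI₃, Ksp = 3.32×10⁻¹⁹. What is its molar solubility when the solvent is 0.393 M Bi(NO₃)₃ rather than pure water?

3.15×10⁻⁷ M

BiI₃(s) ⇌ Bi³⁺(aq) + 3 I⁻(aq)
Let s be the solubility of BiI₃ here. The common ion gives [Bi³⁺] ≈ 0.393 M, and [I⁻] = 3s.
Ksp = [Bi³⁺][I⁻]^3 = (0.393)(3s)^3
(3s)^3 = 3.32×10⁻¹⁹ / (0.393) = 8.45×10⁻¹⁹
s = 3.15×10⁻⁷ M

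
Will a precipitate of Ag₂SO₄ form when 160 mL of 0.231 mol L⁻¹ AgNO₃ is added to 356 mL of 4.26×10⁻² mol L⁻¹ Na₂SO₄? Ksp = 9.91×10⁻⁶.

The combined volume is 516 mL.
[Ag⁺] = (0.231)(160)/516 = 7.16×10⁻² mol L⁻¹
[SO₄²⁻] = (4.26×10⁻²)(356)/516 = 2.94×10⁻² mol L⁻¹
Q = [Ag⁺]^2[SO₄²⁻] = 1.51×10⁻⁴
Since Q (1.51×10⁻⁴) exceeds Ksp (9.91×10⁻⁶), Ag₂SO₄ will precipitate.

Yes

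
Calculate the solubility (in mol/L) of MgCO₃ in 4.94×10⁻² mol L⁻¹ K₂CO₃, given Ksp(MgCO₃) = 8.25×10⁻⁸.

MgCO₃(s) ⇌ Mg²⁺(aq) + CO₃²⁻(aq)
Let s be the solubility of MgCO₃ here. The common ion gives [CO₃²⁻] ≈ 4.94×10⁻² mol L⁻¹, and [Mg²⁺] = s.
Ksp = [Mg²⁺][CO₃²⁻] = s(4.94×10⁻²)
s = 8.25×10⁻⁸ / (4.94×10⁻²) = 1.67×10⁻⁶
s = 1.67×10⁻⁶ mol L⁻¹

1.67×10⁻⁶ M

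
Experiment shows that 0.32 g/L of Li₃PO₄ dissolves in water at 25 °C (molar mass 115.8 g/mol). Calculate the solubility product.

s = (0.32 g L⁻¹)/(115.8 g mol⁻¹) = 2.763×10⁻³ M
Li₃PO₄(s) ⇌ 3 Li⁺(aq) + PO₄³⁻(aq)
Let s be the molar solubility. Then [Li⁺] = 3s and [PO₄³⁻] = s.
Ksp = [Li⁺]^3[PO₄³⁻] = (3s)^3 · s = 27s^4
Ksp = 27 × (2.763×10⁻³)^4 = 1.6×10⁻⁹

Ksp = 1.6×10⁻⁹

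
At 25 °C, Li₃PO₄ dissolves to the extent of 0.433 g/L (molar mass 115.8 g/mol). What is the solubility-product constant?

Ksp = 5.28×10⁻⁹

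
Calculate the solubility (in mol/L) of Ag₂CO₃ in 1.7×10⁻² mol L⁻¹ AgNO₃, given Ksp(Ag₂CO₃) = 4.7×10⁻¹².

Ag₂CO₃(s) ⇌ 2 Ag⁺(aq) + CO₃²⁻(aq)
Ag⁺ is already present at 1.7×10⁻² mol L⁻¹. If s mol/L of Ag₂CO₃ dissolves, [CO₃²⁻] = s while [Ag⁺] ≈ 1.7×10⁻² mol L⁻¹.
Ksp = [Ag⁺]^2[CO₃²⁻] = (1.7×10⁻²)^2s
s = 4.7×10⁻¹² / (1.7×10⁻²)^2 = 1.6×10⁻⁸
s = 1.6×10⁻⁸ mol L⁻¹

1.6×10⁻⁸ M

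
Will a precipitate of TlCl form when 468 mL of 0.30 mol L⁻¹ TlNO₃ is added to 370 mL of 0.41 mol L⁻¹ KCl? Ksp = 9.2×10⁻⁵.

Yes

After mixing, V = 468 mL + 370 mL = 838 mL.
[Tl⁺] = (0.30)(468)/838 = 0.17 mol L⁻¹
[Cl⁻] = (0.41)(370)/838 = 0.18 mol L⁻¹
Q = [Tl⁺][Cl⁻] = 3.0×10⁻²
Because Q > Ksp (3.0×10⁻² vs 9.2×10⁻⁵), a precipitate of TlCl forms.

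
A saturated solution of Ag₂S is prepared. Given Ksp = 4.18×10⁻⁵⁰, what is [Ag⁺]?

Ag₂S(s) ⇌ 2 Ag⁺(aq) + S²⁻(aq)
Let s be the molar solubility. Then [Ag⁺] = 2s and [S²⁻] = s.
Ksp = [Ag⁺]^2[S²⁻] = (2s)^2 · s = 4s^3 = 4.18×10⁻⁵⁰
s = 2.19×10⁻¹⁷ mol L⁻¹
[Ag⁺] = 2s = 4.37×10⁻¹⁷ mol L⁻¹

4.37×10⁻¹⁷ M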